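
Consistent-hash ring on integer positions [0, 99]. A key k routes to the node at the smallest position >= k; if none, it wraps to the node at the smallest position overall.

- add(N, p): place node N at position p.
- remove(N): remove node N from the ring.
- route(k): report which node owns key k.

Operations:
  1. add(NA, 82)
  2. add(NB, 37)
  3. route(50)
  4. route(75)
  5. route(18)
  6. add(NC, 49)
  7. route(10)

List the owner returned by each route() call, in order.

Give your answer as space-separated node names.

Op 1: add NA@82 -> ring=[82:NA]
Op 2: add NB@37 -> ring=[37:NB,82:NA]
Op 3: route key 50: smallest pos >= 50 is 82 -> NA
Op 4: route key 75: smallest pos >= 75 is 82 -> NA
Op 5: route key 18: smallest pos >= 18 is 37 -> NB
Op 6: add NC@49 -> ring=[37:NB,49:NC,82:NA]
Op 7: route key 10: smallest pos >= 10 is 37 -> NB

Answer: NA NA NB NB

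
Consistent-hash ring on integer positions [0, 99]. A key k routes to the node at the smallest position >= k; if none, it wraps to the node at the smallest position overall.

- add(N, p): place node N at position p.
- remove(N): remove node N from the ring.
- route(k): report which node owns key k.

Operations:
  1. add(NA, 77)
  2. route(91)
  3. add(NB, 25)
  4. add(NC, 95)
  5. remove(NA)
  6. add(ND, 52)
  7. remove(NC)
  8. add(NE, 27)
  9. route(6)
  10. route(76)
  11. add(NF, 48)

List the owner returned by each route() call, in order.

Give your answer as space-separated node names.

Op 1: add NA@77 -> ring=[77:NA]
Op 2: route key 91: none >= 91, wrap to smallest pos 77 -> NA
Op 3: add NB@25 -> ring=[25:NB,77:NA]
Op 4: add NC@95 -> ring=[25:NB,77:NA,95:NC]
Op 5: remove NA -> ring=[25:NB,95:NC]
Op 6: add ND@52 -> ring=[25:NB,52:ND,95:NC]
Op 7: remove NC -> ring=[25:NB,52:ND]
Op 8: add NE@27 -> ring=[25:NB,27:NE,52:ND]
Op 9: route key 6: smallest pos >= 6 is 25 -> NB
Op 10: route key 76: none >= 76, wrap to smallest pos 25 -> NB
Op 11: add NF@48 -> ring=[25:NB,27:NE,48:NF,52:ND]

Answer: NA NB NB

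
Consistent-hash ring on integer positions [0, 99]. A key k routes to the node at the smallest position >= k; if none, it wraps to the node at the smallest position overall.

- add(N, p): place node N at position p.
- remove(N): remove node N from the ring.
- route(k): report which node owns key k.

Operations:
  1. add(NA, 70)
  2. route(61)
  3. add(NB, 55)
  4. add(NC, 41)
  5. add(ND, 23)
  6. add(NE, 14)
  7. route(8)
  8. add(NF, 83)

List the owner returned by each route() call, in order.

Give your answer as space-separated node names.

Op 1: add NA@70 -> ring=[70:NA]
Op 2: route key 61: smallest pos >= 61 is 70 -> NA
Op 3: add NB@55 -> ring=[55:NB,70:NA]
Op 4: add NC@41 -> ring=[41:NC,55:NB,70:NA]
Op 5: add ND@23 -> ring=[23:ND,41:NC,55:NB,70:NA]
Op 6: add NE@14 -> ring=[14:NE,23:ND,41:NC,55:NB,70:NA]
Op 7: route key 8: smallest pos >= 8 is 14 -> NE
Op 8: add NF@83 -> ring=[14:NE,23:ND,41:NC,55:NB,70:NA,83:NF]

Answer: NA NE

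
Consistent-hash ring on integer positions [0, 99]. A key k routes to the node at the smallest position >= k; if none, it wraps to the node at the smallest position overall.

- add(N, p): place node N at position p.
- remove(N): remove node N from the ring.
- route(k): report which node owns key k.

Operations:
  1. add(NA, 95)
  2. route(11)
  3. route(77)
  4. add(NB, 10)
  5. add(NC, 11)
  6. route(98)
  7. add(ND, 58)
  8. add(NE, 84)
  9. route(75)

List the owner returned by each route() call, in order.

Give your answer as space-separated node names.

Op 1: add NA@95 -> ring=[95:NA]
Op 2: route key 11: smallest pos >= 11 is 95 -> NA
Op 3: route key 77: smallest pos >= 77 is 95 -> NA
Op 4: add NB@10 -> ring=[10:NB,95:NA]
Op 5: add NC@11 -> ring=[10:NB,11:NC,95:NA]
Op 6: route key 98: none >= 98, wrap to smallest pos 10 -> NB
Op 7: add ND@58 -> ring=[10:NB,11:NC,58:ND,95:NA]
Op 8: add NE@84 -> ring=[10:NB,11:NC,58:ND,84:NE,95:NA]
Op 9: route key 75: smallest pos >= 75 is 84 -> NE

Answer: NA NA NB NE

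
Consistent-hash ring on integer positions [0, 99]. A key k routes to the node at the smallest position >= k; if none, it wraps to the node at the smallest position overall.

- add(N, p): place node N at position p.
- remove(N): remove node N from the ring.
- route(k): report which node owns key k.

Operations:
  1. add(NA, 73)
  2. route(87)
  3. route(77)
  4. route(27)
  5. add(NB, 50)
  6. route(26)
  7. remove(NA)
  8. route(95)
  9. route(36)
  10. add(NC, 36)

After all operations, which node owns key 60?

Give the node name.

Op 1: add NA@73 -> ring=[73:NA]
Op 2: route key 87: none >= 87, wrap to smallest pos 73 -> NA
Op 3: route key 77: none >= 77, wrap to smallest pos 73 -> NA
Op 4: route key 27: smallest pos >= 27 is 73 -> NA
Op 5: add NB@50 -> ring=[50:NB,73:NA]
Op 6: route key 26: smallest pos >= 26 is 50 -> NB
Op 7: remove NA -> ring=[50:NB]
Op 8: route key 95: none >= 95, wrap to smallest pos 50 -> NB
Op 9: route key 36: smallest pos >= 36 is 50 -> NB
Op 10: add NC@36 -> ring=[36:NC,50:NB]
Final route key 60: none >= 60, wrap to smallest pos 36 -> NC

Answer: NC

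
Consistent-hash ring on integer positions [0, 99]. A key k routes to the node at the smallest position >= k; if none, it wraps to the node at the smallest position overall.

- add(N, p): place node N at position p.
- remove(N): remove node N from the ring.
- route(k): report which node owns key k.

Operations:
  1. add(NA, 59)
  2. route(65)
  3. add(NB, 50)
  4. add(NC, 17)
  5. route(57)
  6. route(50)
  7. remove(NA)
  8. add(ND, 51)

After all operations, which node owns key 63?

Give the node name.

Answer: NC

Derivation:
Op 1: add NA@59 -> ring=[59:NA]
Op 2: route key 65: none >= 65, wrap to smallest pos 59 -> NA
Op 3: add NB@50 -> ring=[50:NB,59:NA]
Op 4: add NC@17 -> ring=[17:NC,50:NB,59:NA]
Op 5: route key 57: smallest pos >= 57 is 59 -> NA
Op 6: route key 50: smallest pos >= 50 is 50 -> NB
Op 7: remove NA -> ring=[17:NC,50:NB]
Op 8: add ND@51 -> ring=[17:NC,50:NB,51:ND]
Final route key 63: none >= 63, wrap to smallest pos 17 -> NC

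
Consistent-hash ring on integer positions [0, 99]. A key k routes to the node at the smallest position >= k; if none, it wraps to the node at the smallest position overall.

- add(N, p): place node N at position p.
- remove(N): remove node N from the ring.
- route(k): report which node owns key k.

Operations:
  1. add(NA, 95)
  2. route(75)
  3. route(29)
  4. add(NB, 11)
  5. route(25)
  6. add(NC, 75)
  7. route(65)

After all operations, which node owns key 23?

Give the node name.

Answer: NC

Derivation:
Op 1: add NA@95 -> ring=[95:NA]
Op 2: route key 75: smallest pos >= 75 is 95 -> NA
Op 3: route key 29: smallest pos >= 29 is 95 -> NA
Op 4: add NB@11 -> ring=[11:NB,95:NA]
Op 5: route key 25: smallest pos >= 25 is 95 -> NA
Op 6: add NC@75 -> ring=[11:NB,75:NC,95:NA]
Op 7: route key 65: smallest pos >= 65 is 75 -> NC
Final route key 23: smallest pos >= 23 is 75 -> NC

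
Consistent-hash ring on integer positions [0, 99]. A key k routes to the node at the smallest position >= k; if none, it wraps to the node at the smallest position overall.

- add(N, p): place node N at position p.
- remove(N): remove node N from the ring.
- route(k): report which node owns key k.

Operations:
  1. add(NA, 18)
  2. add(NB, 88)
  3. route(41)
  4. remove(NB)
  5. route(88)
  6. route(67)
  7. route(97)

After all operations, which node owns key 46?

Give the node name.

Answer: NA

Derivation:
Op 1: add NA@18 -> ring=[18:NA]
Op 2: add NB@88 -> ring=[18:NA,88:NB]
Op 3: route key 41: smallest pos >= 41 is 88 -> NB
Op 4: remove NB -> ring=[18:NA]
Op 5: route key 88: none >= 88, wrap to smallest pos 18 -> NA
Op 6: route key 67: none >= 67, wrap to smallest pos 18 -> NA
Op 7: route key 97: none >= 97, wrap to smallest pos 18 -> NA
Final route key 46: none >= 46, wrap to smallest pos 18 -> NA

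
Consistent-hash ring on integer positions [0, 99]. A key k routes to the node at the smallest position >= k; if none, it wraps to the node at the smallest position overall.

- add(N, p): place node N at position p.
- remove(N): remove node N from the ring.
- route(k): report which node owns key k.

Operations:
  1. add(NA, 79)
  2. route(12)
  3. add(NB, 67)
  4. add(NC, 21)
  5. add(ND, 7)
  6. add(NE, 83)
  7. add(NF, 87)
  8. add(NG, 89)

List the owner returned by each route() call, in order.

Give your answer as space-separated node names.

Answer: NA

Derivation:
Op 1: add NA@79 -> ring=[79:NA]
Op 2: route key 12: smallest pos >= 12 is 79 -> NA
Op 3: add NB@67 -> ring=[67:NB,79:NA]
Op 4: add NC@21 -> ring=[21:NC,67:NB,79:NA]
Op 5: add ND@7 -> ring=[7:ND,21:NC,67:NB,79:NA]
Op 6: add NE@83 -> ring=[7:ND,21:NC,67:NB,79:NA,83:NE]
Op 7: add NF@87 -> ring=[7:ND,21:NC,67:NB,79:NA,83:NE,87:NF]
Op 8: add NG@89 -> ring=[7:ND,21:NC,67:NB,79:NA,83:NE,87:NF,89:NG]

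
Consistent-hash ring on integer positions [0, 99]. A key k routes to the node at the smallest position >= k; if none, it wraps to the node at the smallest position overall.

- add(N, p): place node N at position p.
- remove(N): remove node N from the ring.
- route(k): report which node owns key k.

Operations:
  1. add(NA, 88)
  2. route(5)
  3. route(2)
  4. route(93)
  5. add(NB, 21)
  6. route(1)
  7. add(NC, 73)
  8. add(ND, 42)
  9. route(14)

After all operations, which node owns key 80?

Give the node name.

Op 1: add NA@88 -> ring=[88:NA]
Op 2: route key 5: smallest pos >= 5 is 88 -> NA
Op 3: route key 2: smallest pos >= 2 is 88 -> NA
Op 4: route key 93: none >= 93, wrap to smallest pos 88 -> NA
Op 5: add NB@21 -> ring=[21:NB,88:NA]
Op 6: route key 1: smallest pos >= 1 is 21 -> NB
Op 7: add NC@73 -> ring=[21:NB,73:NC,88:NA]
Op 8: add ND@42 -> ring=[21:NB,42:ND,73:NC,88:NA]
Op 9: route key 14: smallest pos >= 14 is 21 -> NB
Final route key 80: smallest pos >= 80 is 88 -> NA

Answer: NA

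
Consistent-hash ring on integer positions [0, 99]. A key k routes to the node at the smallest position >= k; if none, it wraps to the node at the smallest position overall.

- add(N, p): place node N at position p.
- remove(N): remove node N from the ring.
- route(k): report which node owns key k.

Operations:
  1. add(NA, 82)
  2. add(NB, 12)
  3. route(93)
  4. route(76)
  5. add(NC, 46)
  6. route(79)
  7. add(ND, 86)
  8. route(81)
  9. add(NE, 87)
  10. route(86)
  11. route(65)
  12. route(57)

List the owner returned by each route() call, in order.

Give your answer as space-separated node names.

Op 1: add NA@82 -> ring=[82:NA]
Op 2: add NB@12 -> ring=[12:NB,82:NA]
Op 3: route key 93: none >= 93, wrap to smallest pos 12 -> NB
Op 4: route key 76: smallest pos >= 76 is 82 -> NA
Op 5: add NC@46 -> ring=[12:NB,46:NC,82:NA]
Op 6: route key 79: smallest pos >= 79 is 82 -> NA
Op 7: add ND@86 -> ring=[12:NB,46:NC,82:NA,86:ND]
Op 8: route key 81: smallest pos >= 81 is 82 -> NA
Op 9: add NE@87 -> ring=[12:NB,46:NC,82:NA,86:ND,87:NE]
Op 10: route key 86: smallest pos >= 86 is 86 -> ND
Op 11: route key 65: smallest pos >= 65 is 82 -> NA
Op 12: route key 57: smallest pos >= 57 is 82 -> NA

Answer: NB NA NA NA ND NA NA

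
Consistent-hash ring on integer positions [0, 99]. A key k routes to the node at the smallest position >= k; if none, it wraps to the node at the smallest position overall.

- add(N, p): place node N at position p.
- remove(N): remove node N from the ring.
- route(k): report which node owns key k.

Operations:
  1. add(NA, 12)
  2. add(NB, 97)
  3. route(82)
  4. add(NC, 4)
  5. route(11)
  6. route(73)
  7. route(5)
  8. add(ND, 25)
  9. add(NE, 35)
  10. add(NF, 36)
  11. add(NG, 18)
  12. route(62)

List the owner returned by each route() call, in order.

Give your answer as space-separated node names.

Op 1: add NA@12 -> ring=[12:NA]
Op 2: add NB@97 -> ring=[12:NA,97:NB]
Op 3: route key 82: smallest pos >= 82 is 97 -> NB
Op 4: add NC@4 -> ring=[4:NC,12:NA,97:NB]
Op 5: route key 11: smallest pos >= 11 is 12 -> NA
Op 6: route key 73: smallest pos >= 73 is 97 -> NB
Op 7: route key 5: smallest pos >= 5 is 12 -> NA
Op 8: add ND@25 -> ring=[4:NC,12:NA,25:ND,97:NB]
Op 9: add NE@35 -> ring=[4:NC,12:NA,25:ND,35:NE,97:NB]
Op 10: add NF@36 -> ring=[4:NC,12:NA,25:ND,35:NE,36:NF,97:NB]
Op 11: add NG@18 -> ring=[4:NC,12:NA,18:NG,25:ND,35:NE,36:NF,97:NB]
Op 12: route key 62: smallest pos >= 62 is 97 -> NB

Answer: NB NA NB NA NB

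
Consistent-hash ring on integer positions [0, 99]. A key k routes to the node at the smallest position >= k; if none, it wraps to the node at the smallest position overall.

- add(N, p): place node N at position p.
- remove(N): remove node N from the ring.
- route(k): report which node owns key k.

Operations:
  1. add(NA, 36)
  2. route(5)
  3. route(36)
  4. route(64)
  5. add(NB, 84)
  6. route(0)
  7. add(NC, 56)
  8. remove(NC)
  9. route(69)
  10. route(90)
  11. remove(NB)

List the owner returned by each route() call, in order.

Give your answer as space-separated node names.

Answer: NA NA NA NA NB NA

Derivation:
Op 1: add NA@36 -> ring=[36:NA]
Op 2: route key 5: smallest pos >= 5 is 36 -> NA
Op 3: route key 36: smallest pos >= 36 is 36 -> NA
Op 4: route key 64: none >= 64, wrap to smallest pos 36 -> NA
Op 5: add NB@84 -> ring=[36:NA,84:NB]
Op 6: route key 0: smallest pos >= 0 is 36 -> NA
Op 7: add NC@56 -> ring=[36:NA,56:NC,84:NB]
Op 8: remove NC -> ring=[36:NA,84:NB]
Op 9: route key 69: smallest pos >= 69 is 84 -> NB
Op 10: route key 90: none >= 90, wrap to smallest pos 36 -> NA
Op 11: remove NB -> ring=[36:NA]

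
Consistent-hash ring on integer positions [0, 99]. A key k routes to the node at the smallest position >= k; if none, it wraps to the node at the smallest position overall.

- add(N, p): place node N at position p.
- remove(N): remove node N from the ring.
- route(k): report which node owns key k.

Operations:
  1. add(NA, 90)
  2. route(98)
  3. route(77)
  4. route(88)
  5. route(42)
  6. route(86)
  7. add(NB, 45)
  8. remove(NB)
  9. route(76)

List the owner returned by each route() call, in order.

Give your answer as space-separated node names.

Op 1: add NA@90 -> ring=[90:NA]
Op 2: route key 98: none >= 98, wrap to smallest pos 90 -> NA
Op 3: route key 77: smallest pos >= 77 is 90 -> NA
Op 4: route key 88: smallest pos >= 88 is 90 -> NA
Op 5: route key 42: smallest pos >= 42 is 90 -> NA
Op 6: route key 86: smallest pos >= 86 is 90 -> NA
Op 7: add NB@45 -> ring=[45:NB,90:NA]
Op 8: remove NB -> ring=[90:NA]
Op 9: route key 76: smallest pos >= 76 is 90 -> NA

Answer: NA NA NA NA NA NA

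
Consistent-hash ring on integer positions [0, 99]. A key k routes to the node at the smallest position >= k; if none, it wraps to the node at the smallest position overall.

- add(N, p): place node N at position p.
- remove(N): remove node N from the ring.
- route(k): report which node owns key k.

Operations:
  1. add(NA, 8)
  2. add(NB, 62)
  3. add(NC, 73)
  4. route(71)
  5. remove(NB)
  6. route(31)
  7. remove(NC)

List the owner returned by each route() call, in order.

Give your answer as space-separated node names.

Op 1: add NA@8 -> ring=[8:NA]
Op 2: add NB@62 -> ring=[8:NA,62:NB]
Op 3: add NC@73 -> ring=[8:NA,62:NB,73:NC]
Op 4: route key 71: smallest pos >= 71 is 73 -> NC
Op 5: remove NB -> ring=[8:NA,73:NC]
Op 6: route key 31: smallest pos >= 31 is 73 -> NC
Op 7: remove NC -> ring=[8:NA]

Answer: NC NC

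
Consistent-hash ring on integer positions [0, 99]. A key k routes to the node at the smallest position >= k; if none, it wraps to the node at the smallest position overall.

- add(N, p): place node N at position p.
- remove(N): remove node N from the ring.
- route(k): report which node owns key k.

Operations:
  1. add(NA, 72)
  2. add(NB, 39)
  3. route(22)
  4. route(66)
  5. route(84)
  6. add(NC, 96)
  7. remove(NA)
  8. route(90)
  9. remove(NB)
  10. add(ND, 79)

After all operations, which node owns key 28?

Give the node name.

Answer: ND

Derivation:
Op 1: add NA@72 -> ring=[72:NA]
Op 2: add NB@39 -> ring=[39:NB,72:NA]
Op 3: route key 22: smallest pos >= 22 is 39 -> NB
Op 4: route key 66: smallest pos >= 66 is 72 -> NA
Op 5: route key 84: none >= 84, wrap to smallest pos 39 -> NB
Op 6: add NC@96 -> ring=[39:NB,72:NA,96:NC]
Op 7: remove NA -> ring=[39:NB,96:NC]
Op 8: route key 90: smallest pos >= 90 is 96 -> NC
Op 9: remove NB -> ring=[96:NC]
Op 10: add ND@79 -> ring=[79:ND,96:NC]
Final route key 28: smallest pos >= 28 is 79 -> ND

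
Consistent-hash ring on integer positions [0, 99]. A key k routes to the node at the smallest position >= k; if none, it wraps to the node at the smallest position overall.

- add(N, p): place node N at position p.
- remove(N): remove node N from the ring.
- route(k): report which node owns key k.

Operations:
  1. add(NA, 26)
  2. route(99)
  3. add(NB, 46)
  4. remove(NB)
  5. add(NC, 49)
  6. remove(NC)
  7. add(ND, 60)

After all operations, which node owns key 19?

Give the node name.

Op 1: add NA@26 -> ring=[26:NA]
Op 2: route key 99: none >= 99, wrap to smallest pos 26 -> NA
Op 3: add NB@46 -> ring=[26:NA,46:NB]
Op 4: remove NB -> ring=[26:NA]
Op 5: add NC@49 -> ring=[26:NA,49:NC]
Op 6: remove NC -> ring=[26:NA]
Op 7: add ND@60 -> ring=[26:NA,60:ND]
Final route key 19: smallest pos >= 19 is 26 -> NA

Answer: NA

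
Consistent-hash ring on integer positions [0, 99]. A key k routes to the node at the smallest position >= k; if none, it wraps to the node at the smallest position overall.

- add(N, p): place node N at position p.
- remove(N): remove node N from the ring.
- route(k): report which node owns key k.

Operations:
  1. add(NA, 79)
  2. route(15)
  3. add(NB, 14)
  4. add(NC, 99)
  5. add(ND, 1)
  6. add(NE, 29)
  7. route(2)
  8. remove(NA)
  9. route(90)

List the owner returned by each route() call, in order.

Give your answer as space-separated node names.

Answer: NA NB NC

Derivation:
Op 1: add NA@79 -> ring=[79:NA]
Op 2: route key 15: smallest pos >= 15 is 79 -> NA
Op 3: add NB@14 -> ring=[14:NB,79:NA]
Op 4: add NC@99 -> ring=[14:NB,79:NA,99:NC]
Op 5: add ND@1 -> ring=[1:ND,14:NB,79:NA,99:NC]
Op 6: add NE@29 -> ring=[1:ND,14:NB,29:NE,79:NA,99:NC]
Op 7: route key 2: smallest pos >= 2 is 14 -> NB
Op 8: remove NA -> ring=[1:ND,14:NB,29:NE,99:NC]
Op 9: route key 90: smallest pos >= 90 is 99 -> NC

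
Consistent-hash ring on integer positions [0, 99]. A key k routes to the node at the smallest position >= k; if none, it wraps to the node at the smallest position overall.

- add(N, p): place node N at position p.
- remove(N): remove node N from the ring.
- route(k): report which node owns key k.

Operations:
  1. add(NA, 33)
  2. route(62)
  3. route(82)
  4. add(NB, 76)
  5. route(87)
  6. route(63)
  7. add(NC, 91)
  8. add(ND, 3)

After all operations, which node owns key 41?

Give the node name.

Answer: NB

Derivation:
Op 1: add NA@33 -> ring=[33:NA]
Op 2: route key 62: none >= 62, wrap to smallest pos 33 -> NA
Op 3: route key 82: none >= 82, wrap to smallest pos 33 -> NA
Op 4: add NB@76 -> ring=[33:NA,76:NB]
Op 5: route key 87: none >= 87, wrap to smallest pos 33 -> NA
Op 6: route key 63: smallest pos >= 63 is 76 -> NB
Op 7: add NC@91 -> ring=[33:NA,76:NB,91:NC]
Op 8: add ND@3 -> ring=[3:ND,33:NA,76:NB,91:NC]
Final route key 41: smallest pos >= 41 is 76 -> NB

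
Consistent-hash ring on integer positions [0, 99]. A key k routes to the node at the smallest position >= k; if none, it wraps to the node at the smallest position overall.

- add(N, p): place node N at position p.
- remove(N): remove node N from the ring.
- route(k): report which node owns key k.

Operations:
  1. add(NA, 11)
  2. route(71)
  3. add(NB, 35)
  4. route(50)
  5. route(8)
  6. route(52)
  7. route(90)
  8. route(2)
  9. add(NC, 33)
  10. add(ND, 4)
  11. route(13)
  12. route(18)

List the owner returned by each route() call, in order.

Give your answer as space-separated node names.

Answer: NA NA NA NA NA NA NC NC

Derivation:
Op 1: add NA@11 -> ring=[11:NA]
Op 2: route key 71: none >= 71, wrap to smallest pos 11 -> NA
Op 3: add NB@35 -> ring=[11:NA,35:NB]
Op 4: route key 50: none >= 50, wrap to smallest pos 11 -> NA
Op 5: route key 8: smallest pos >= 8 is 11 -> NA
Op 6: route key 52: none >= 52, wrap to smallest pos 11 -> NA
Op 7: route key 90: none >= 90, wrap to smallest pos 11 -> NA
Op 8: route key 2: smallest pos >= 2 is 11 -> NA
Op 9: add NC@33 -> ring=[11:NA,33:NC,35:NB]
Op 10: add ND@4 -> ring=[4:ND,11:NA,33:NC,35:NB]
Op 11: route key 13: smallest pos >= 13 is 33 -> NC
Op 12: route key 18: smallest pos >= 18 is 33 -> NC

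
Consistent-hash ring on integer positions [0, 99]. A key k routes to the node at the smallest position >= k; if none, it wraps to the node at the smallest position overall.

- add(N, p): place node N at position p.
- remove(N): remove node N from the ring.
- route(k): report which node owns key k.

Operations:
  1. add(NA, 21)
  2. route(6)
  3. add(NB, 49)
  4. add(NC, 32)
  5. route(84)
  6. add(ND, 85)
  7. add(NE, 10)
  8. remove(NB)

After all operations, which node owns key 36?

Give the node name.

Op 1: add NA@21 -> ring=[21:NA]
Op 2: route key 6: smallest pos >= 6 is 21 -> NA
Op 3: add NB@49 -> ring=[21:NA,49:NB]
Op 4: add NC@32 -> ring=[21:NA,32:NC,49:NB]
Op 5: route key 84: none >= 84, wrap to smallest pos 21 -> NA
Op 6: add ND@85 -> ring=[21:NA,32:NC,49:NB,85:ND]
Op 7: add NE@10 -> ring=[10:NE,21:NA,32:NC,49:NB,85:ND]
Op 8: remove NB -> ring=[10:NE,21:NA,32:NC,85:ND]
Final route key 36: smallest pos >= 36 is 85 -> ND

Answer: ND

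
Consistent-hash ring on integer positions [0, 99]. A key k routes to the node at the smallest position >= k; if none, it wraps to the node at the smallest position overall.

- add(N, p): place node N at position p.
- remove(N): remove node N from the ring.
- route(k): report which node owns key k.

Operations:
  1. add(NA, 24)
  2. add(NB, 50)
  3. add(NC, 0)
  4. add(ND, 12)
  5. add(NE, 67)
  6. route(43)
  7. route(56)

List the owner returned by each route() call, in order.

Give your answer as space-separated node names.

Op 1: add NA@24 -> ring=[24:NA]
Op 2: add NB@50 -> ring=[24:NA,50:NB]
Op 3: add NC@0 -> ring=[0:NC,24:NA,50:NB]
Op 4: add ND@12 -> ring=[0:NC,12:ND,24:NA,50:NB]
Op 5: add NE@67 -> ring=[0:NC,12:ND,24:NA,50:NB,67:NE]
Op 6: route key 43: smallest pos >= 43 is 50 -> NB
Op 7: route key 56: smallest pos >= 56 is 67 -> NE

Answer: NB NE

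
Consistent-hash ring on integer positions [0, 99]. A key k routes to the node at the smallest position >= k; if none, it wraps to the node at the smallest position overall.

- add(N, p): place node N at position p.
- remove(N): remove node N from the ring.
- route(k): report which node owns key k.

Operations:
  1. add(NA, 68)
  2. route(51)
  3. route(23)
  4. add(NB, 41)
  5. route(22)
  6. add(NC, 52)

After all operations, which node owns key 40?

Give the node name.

Answer: NB

Derivation:
Op 1: add NA@68 -> ring=[68:NA]
Op 2: route key 51: smallest pos >= 51 is 68 -> NA
Op 3: route key 23: smallest pos >= 23 is 68 -> NA
Op 4: add NB@41 -> ring=[41:NB,68:NA]
Op 5: route key 22: smallest pos >= 22 is 41 -> NB
Op 6: add NC@52 -> ring=[41:NB,52:NC,68:NA]
Final route key 40: smallest pos >= 40 is 41 -> NB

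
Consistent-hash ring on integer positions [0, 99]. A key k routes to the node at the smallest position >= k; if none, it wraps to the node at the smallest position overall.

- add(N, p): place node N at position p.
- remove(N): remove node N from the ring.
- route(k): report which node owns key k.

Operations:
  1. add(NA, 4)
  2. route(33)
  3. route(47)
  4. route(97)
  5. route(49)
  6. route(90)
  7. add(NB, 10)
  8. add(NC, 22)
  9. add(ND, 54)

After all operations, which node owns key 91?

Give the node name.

Op 1: add NA@4 -> ring=[4:NA]
Op 2: route key 33: none >= 33, wrap to smallest pos 4 -> NA
Op 3: route key 47: none >= 47, wrap to smallest pos 4 -> NA
Op 4: route key 97: none >= 97, wrap to smallest pos 4 -> NA
Op 5: route key 49: none >= 49, wrap to smallest pos 4 -> NA
Op 6: route key 90: none >= 90, wrap to smallest pos 4 -> NA
Op 7: add NB@10 -> ring=[4:NA,10:NB]
Op 8: add NC@22 -> ring=[4:NA,10:NB,22:NC]
Op 9: add ND@54 -> ring=[4:NA,10:NB,22:NC,54:ND]
Final route key 91: none >= 91, wrap to smallest pos 4 -> NA

Answer: NA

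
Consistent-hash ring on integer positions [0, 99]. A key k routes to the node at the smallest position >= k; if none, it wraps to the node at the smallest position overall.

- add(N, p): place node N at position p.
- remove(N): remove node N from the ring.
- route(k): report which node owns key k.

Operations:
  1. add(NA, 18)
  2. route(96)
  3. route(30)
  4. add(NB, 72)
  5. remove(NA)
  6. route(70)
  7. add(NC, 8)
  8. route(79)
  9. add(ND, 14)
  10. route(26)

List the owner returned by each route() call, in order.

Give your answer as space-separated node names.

Op 1: add NA@18 -> ring=[18:NA]
Op 2: route key 96: none >= 96, wrap to smallest pos 18 -> NA
Op 3: route key 30: none >= 30, wrap to smallest pos 18 -> NA
Op 4: add NB@72 -> ring=[18:NA,72:NB]
Op 5: remove NA -> ring=[72:NB]
Op 6: route key 70: smallest pos >= 70 is 72 -> NB
Op 7: add NC@8 -> ring=[8:NC,72:NB]
Op 8: route key 79: none >= 79, wrap to smallest pos 8 -> NC
Op 9: add ND@14 -> ring=[8:NC,14:ND,72:NB]
Op 10: route key 26: smallest pos >= 26 is 72 -> NB

Answer: NA NA NB NC NB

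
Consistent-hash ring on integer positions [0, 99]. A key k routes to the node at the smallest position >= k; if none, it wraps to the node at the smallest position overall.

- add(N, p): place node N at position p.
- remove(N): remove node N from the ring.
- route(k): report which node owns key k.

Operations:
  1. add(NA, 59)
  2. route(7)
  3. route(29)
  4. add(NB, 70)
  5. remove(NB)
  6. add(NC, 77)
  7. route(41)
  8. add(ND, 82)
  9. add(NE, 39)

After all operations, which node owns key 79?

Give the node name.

Answer: ND

Derivation:
Op 1: add NA@59 -> ring=[59:NA]
Op 2: route key 7: smallest pos >= 7 is 59 -> NA
Op 3: route key 29: smallest pos >= 29 is 59 -> NA
Op 4: add NB@70 -> ring=[59:NA,70:NB]
Op 5: remove NB -> ring=[59:NA]
Op 6: add NC@77 -> ring=[59:NA,77:NC]
Op 7: route key 41: smallest pos >= 41 is 59 -> NA
Op 8: add ND@82 -> ring=[59:NA,77:NC,82:ND]
Op 9: add NE@39 -> ring=[39:NE,59:NA,77:NC,82:ND]
Final route key 79: smallest pos >= 79 is 82 -> ND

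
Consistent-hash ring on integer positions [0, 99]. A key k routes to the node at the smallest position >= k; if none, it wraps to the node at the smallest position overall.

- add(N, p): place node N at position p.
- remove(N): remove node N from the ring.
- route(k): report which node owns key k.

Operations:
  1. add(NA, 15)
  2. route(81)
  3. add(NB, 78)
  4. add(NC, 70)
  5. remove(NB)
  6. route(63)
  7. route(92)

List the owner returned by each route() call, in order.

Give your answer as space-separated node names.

Answer: NA NC NA

Derivation:
Op 1: add NA@15 -> ring=[15:NA]
Op 2: route key 81: none >= 81, wrap to smallest pos 15 -> NA
Op 3: add NB@78 -> ring=[15:NA,78:NB]
Op 4: add NC@70 -> ring=[15:NA,70:NC,78:NB]
Op 5: remove NB -> ring=[15:NA,70:NC]
Op 6: route key 63: smallest pos >= 63 is 70 -> NC
Op 7: route key 92: none >= 92, wrap to smallest pos 15 -> NA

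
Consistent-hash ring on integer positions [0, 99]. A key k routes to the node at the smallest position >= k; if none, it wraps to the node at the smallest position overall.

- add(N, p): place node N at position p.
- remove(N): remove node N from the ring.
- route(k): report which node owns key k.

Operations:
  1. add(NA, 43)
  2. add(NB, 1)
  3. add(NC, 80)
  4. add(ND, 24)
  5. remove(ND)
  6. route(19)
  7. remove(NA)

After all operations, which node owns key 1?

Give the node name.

Op 1: add NA@43 -> ring=[43:NA]
Op 2: add NB@1 -> ring=[1:NB,43:NA]
Op 3: add NC@80 -> ring=[1:NB,43:NA,80:NC]
Op 4: add ND@24 -> ring=[1:NB,24:ND,43:NA,80:NC]
Op 5: remove ND -> ring=[1:NB,43:NA,80:NC]
Op 6: route key 19: smallest pos >= 19 is 43 -> NA
Op 7: remove NA -> ring=[1:NB,80:NC]
Final route key 1: smallest pos >= 1 is 1 -> NB

Answer: NB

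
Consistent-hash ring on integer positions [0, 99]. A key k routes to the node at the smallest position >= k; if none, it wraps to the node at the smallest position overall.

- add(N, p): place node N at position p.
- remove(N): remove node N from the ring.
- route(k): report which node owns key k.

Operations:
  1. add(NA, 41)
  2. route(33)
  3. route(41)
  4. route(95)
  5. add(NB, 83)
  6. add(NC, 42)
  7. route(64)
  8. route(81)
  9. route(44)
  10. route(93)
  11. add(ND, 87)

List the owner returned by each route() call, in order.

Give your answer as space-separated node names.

Op 1: add NA@41 -> ring=[41:NA]
Op 2: route key 33: smallest pos >= 33 is 41 -> NA
Op 3: route key 41: smallest pos >= 41 is 41 -> NA
Op 4: route key 95: none >= 95, wrap to smallest pos 41 -> NA
Op 5: add NB@83 -> ring=[41:NA,83:NB]
Op 6: add NC@42 -> ring=[41:NA,42:NC,83:NB]
Op 7: route key 64: smallest pos >= 64 is 83 -> NB
Op 8: route key 81: smallest pos >= 81 is 83 -> NB
Op 9: route key 44: smallest pos >= 44 is 83 -> NB
Op 10: route key 93: none >= 93, wrap to smallest pos 41 -> NA
Op 11: add ND@87 -> ring=[41:NA,42:NC,83:NB,87:ND]

Answer: NA NA NA NB NB NB NA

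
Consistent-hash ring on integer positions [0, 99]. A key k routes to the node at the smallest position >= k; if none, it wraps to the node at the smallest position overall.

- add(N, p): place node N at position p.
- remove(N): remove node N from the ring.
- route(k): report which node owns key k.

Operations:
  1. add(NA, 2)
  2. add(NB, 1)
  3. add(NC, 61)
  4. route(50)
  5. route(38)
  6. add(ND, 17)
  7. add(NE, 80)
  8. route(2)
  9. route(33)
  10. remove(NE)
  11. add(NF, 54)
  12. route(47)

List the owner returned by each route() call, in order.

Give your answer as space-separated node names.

Op 1: add NA@2 -> ring=[2:NA]
Op 2: add NB@1 -> ring=[1:NB,2:NA]
Op 3: add NC@61 -> ring=[1:NB,2:NA,61:NC]
Op 4: route key 50: smallest pos >= 50 is 61 -> NC
Op 5: route key 38: smallest pos >= 38 is 61 -> NC
Op 6: add ND@17 -> ring=[1:NB,2:NA,17:ND,61:NC]
Op 7: add NE@80 -> ring=[1:NB,2:NA,17:ND,61:NC,80:NE]
Op 8: route key 2: smallest pos >= 2 is 2 -> NA
Op 9: route key 33: smallest pos >= 33 is 61 -> NC
Op 10: remove NE -> ring=[1:NB,2:NA,17:ND,61:NC]
Op 11: add NF@54 -> ring=[1:NB,2:NA,17:ND,54:NF,61:NC]
Op 12: route key 47: smallest pos >= 47 is 54 -> NF

Answer: NC NC NA NC NF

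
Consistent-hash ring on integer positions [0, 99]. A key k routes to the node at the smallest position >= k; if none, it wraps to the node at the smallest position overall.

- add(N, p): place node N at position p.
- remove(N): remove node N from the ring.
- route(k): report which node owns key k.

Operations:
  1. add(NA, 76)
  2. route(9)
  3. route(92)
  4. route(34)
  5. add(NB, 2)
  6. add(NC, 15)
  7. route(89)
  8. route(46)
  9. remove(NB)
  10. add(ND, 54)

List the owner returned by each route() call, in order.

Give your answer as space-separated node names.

Answer: NA NA NA NB NA

Derivation:
Op 1: add NA@76 -> ring=[76:NA]
Op 2: route key 9: smallest pos >= 9 is 76 -> NA
Op 3: route key 92: none >= 92, wrap to smallest pos 76 -> NA
Op 4: route key 34: smallest pos >= 34 is 76 -> NA
Op 5: add NB@2 -> ring=[2:NB,76:NA]
Op 6: add NC@15 -> ring=[2:NB,15:NC,76:NA]
Op 7: route key 89: none >= 89, wrap to smallest pos 2 -> NB
Op 8: route key 46: smallest pos >= 46 is 76 -> NA
Op 9: remove NB -> ring=[15:NC,76:NA]
Op 10: add ND@54 -> ring=[15:NC,54:ND,76:NA]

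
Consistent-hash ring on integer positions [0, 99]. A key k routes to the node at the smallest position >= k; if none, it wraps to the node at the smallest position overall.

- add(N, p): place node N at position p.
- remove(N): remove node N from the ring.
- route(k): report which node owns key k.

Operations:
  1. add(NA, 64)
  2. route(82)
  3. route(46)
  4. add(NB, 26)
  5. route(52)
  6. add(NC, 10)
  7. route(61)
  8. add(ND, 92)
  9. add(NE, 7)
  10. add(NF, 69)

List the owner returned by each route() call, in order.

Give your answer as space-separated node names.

Op 1: add NA@64 -> ring=[64:NA]
Op 2: route key 82: none >= 82, wrap to smallest pos 64 -> NA
Op 3: route key 46: smallest pos >= 46 is 64 -> NA
Op 4: add NB@26 -> ring=[26:NB,64:NA]
Op 5: route key 52: smallest pos >= 52 is 64 -> NA
Op 6: add NC@10 -> ring=[10:NC,26:NB,64:NA]
Op 7: route key 61: smallest pos >= 61 is 64 -> NA
Op 8: add ND@92 -> ring=[10:NC,26:NB,64:NA,92:ND]
Op 9: add NE@7 -> ring=[7:NE,10:NC,26:NB,64:NA,92:ND]
Op 10: add NF@69 -> ring=[7:NE,10:NC,26:NB,64:NA,69:NF,92:ND]

Answer: NA NA NA NA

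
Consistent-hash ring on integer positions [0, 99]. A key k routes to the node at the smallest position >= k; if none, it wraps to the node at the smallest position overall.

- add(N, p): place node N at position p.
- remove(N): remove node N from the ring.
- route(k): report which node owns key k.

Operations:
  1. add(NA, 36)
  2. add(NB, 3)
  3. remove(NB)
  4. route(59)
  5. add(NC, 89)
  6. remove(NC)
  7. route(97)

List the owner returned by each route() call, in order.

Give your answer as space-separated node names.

Answer: NA NA

Derivation:
Op 1: add NA@36 -> ring=[36:NA]
Op 2: add NB@3 -> ring=[3:NB,36:NA]
Op 3: remove NB -> ring=[36:NA]
Op 4: route key 59: none >= 59, wrap to smallest pos 36 -> NA
Op 5: add NC@89 -> ring=[36:NA,89:NC]
Op 6: remove NC -> ring=[36:NA]
Op 7: route key 97: none >= 97, wrap to smallest pos 36 -> NA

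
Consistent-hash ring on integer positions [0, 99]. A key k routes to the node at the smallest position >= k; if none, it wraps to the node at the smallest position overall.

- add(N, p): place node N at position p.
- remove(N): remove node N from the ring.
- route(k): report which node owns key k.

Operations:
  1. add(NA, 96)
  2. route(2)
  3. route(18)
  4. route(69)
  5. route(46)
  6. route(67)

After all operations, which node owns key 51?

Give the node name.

Answer: NA

Derivation:
Op 1: add NA@96 -> ring=[96:NA]
Op 2: route key 2: smallest pos >= 2 is 96 -> NA
Op 3: route key 18: smallest pos >= 18 is 96 -> NA
Op 4: route key 69: smallest pos >= 69 is 96 -> NA
Op 5: route key 46: smallest pos >= 46 is 96 -> NA
Op 6: route key 67: smallest pos >= 67 is 96 -> NA
Final route key 51: smallest pos >= 51 is 96 -> NA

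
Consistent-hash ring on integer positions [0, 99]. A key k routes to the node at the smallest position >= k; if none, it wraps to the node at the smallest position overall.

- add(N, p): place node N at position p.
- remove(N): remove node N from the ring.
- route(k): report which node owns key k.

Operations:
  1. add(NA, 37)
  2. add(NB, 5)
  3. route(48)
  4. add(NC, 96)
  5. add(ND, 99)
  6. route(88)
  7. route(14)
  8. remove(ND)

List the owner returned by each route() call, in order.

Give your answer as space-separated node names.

Answer: NB NC NA

Derivation:
Op 1: add NA@37 -> ring=[37:NA]
Op 2: add NB@5 -> ring=[5:NB,37:NA]
Op 3: route key 48: none >= 48, wrap to smallest pos 5 -> NB
Op 4: add NC@96 -> ring=[5:NB,37:NA,96:NC]
Op 5: add ND@99 -> ring=[5:NB,37:NA,96:NC,99:ND]
Op 6: route key 88: smallest pos >= 88 is 96 -> NC
Op 7: route key 14: smallest pos >= 14 is 37 -> NA
Op 8: remove ND -> ring=[5:NB,37:NA,96:NC]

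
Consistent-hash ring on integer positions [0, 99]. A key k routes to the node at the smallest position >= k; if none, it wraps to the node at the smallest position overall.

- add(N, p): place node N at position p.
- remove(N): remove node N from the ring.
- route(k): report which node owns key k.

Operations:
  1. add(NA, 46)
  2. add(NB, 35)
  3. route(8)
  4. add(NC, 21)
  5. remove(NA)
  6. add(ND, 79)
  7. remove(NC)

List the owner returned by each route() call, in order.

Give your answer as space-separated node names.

Op 1: add NA@46 -> ring=[46:NA]
Op 2: add NB@35 -> ring=[35:NB,46:NA]
Op 3: route key 8: smallest pos >= 8 is 35 -> NB
Op 4: add NC@21 -> ring=[21:NC,35:NB,46:NA]
Op 5: remove NA -> ring=[21:NC,35:NB]
Op 6: add ND@79 -> ring=[21:NC,35:NB,79:ND]
Op 7: remove NC -> ring=[35:NB,79:ND]

Answer: NB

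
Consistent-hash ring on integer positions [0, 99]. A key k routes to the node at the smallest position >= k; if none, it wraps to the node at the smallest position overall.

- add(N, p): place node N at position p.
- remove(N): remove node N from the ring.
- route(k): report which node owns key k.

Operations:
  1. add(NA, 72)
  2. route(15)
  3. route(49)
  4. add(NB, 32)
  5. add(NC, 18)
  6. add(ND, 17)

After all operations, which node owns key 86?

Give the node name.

Answer: ND

Derivation:
Op 1: add NA@72 -> ring=[72:NA]
Op 2: route key 15: smallest pos >= 15 is 72 -> NA
Op 3: route key 49: smallest pos >= 49 is 72 -> NA
Op 4: add NB@32 -> ring=[32:NB,72:NA]
Op 5: add NC@18 -> ring=[18:NC,32:NB,72:NA]
Op 6: add ND@17 -> ring=[17:ND,18:NC,32:NB,72:NA]
Final route key 86: none >= 86, wrap to smallest pos 17 -> ND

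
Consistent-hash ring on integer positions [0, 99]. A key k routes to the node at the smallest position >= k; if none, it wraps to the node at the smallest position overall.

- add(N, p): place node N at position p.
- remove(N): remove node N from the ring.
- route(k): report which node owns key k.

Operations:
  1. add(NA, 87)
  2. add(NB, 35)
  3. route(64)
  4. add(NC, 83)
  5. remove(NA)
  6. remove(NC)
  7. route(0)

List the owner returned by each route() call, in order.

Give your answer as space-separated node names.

Answer: NA NB

Derivation:
Op 1: add NA@87 -> ring=[87:NA]
Op 2: add NB@35 -> ring=[35:NB,87:NA]
Op 3: route key 64: smallest pos >= 64 is 87 -> NA
Op 4: add NC@83 -> ring=[35:NB,83:NC,87:NA]
Op 5: remove NA -> ring=[35:NB,83:NC]
Op 6: remove NC -> ring=[35:NB]
Op 7: route key 0: smallest pos >= 0 is 35 -> NB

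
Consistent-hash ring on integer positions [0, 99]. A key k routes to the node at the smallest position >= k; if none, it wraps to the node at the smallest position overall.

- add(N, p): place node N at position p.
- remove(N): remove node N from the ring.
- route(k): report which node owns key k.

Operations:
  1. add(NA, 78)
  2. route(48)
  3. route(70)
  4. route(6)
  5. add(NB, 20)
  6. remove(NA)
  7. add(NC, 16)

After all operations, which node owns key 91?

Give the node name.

Op 1: add NA@78 -> ring=[78:NA]
Op 2: route key 48: smallest pos >= 48 is 78 -> NA
Op 3: route key 70: smallest pos >= 70 is 78 -> NA
Op 4: route key 6: smallest pos >= 6 is 78 -> NA
Op 5: add NB@20 -> ring=[20:NB,78:NA]
Op 6: remove NA -> ring=[20:NB]
Op 7: add NC@16 -> ring=[16:NC,20:NB]
Final route key 91: none >= 91, wrap to smallest pos 16 -> NC

Answer: NC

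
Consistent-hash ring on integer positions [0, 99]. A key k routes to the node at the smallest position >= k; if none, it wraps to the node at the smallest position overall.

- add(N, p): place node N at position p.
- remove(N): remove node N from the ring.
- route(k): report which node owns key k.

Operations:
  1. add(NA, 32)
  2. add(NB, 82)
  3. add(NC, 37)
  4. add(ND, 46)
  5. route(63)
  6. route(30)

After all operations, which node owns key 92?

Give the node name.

Op 1: add NA@32 -> ring=[32:NA]
Op 2: add NB@82 -> ring=[32:NA,82:NB]
Op 3: add NC@37 -> ring=[32:NA,37:NC,82:NB]
Op 4: add ND@46 -> ring=[32:NA,37:NC,46:ND,82:NB]
Op 5: route key 63: smallest pos >= 63 is 82 -> NB
Op 6: route key 30: smallest pos >= 30 is 32 -> NA
Final route key 92: none >= 92, wrap to smallest pos 32 -> NA

Answer: NA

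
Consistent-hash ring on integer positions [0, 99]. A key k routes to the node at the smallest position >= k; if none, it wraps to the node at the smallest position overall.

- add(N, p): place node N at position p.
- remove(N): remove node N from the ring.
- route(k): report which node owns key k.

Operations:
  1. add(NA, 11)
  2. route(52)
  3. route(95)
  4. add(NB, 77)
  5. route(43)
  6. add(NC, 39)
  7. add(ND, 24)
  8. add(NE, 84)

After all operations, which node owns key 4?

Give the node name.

Answer: NA

Derivation:
Op 1: add NA@11 -> ring=[11:NA]
Op 2: route key 52: none >= 52, wrap to smallest pos 11 -> NA
Op 3: route key 95: none >= 95, wrap to smallest pos 11 -> NA
Op 4: add NB@77 -> ring=[11:NA,77:NB]
Op 5: route key 43: smallest pos >= 43 is 77 -> NB
Op 6: add NC@39 -> ring=[11:NA,39:NC,77:NB]
Op 7: add ND@24 -> ring=[11:NA,24:ND,39:NC,77:NB]
Op 8: add NE@84 -> ring=[11:NA,24:ND,39:NC,77:NB,84:NE]
Final route key 4: smallest pos >= 4 is 11 -> NA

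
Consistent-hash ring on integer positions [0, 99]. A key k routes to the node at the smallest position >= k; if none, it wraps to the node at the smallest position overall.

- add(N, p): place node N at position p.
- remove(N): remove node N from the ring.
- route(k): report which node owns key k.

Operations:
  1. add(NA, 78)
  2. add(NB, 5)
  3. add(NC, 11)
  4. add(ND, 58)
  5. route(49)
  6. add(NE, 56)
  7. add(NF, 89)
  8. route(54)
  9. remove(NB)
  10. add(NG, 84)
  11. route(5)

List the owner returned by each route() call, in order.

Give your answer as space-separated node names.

Answer: ND NE NC

Derivation:
Op 1: add NA@78 -> ring=[78:NA]
Op 2: add NB@5 -> ring=[5:NB,78:NA]
Op 3: add NC@11 -> ring=[5:NB,11:NC,78:NA]
Op 4: add ND@58 -> ring=[5:NB,11:NC,58:ND,78:NA]
Op 5: route key 49: smallest pos >= 49 is 58 -> ND
Op 6: add NE@56 -> ring=[5:NB,11:NC,56:NE,58:ND,78:NA]
Op 7: add NF@89 -> ring=[5:NB,11:NC,56:NE,58:ND,78:NA,89:NF]
Op 8: route key 54: smallest pos >= 54 is 56 -> NE
Op 9: remove NB -> ring=[11:NC,56:NE,58:ND,78:NA,89:NF]
Op 10: add NG@84 -> ring=[11:NC,56:NE,58:ND,78:NA,84:NG,89:NF]
Op 11: route key 5: smallest pos >= 5 is 11 -> NC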